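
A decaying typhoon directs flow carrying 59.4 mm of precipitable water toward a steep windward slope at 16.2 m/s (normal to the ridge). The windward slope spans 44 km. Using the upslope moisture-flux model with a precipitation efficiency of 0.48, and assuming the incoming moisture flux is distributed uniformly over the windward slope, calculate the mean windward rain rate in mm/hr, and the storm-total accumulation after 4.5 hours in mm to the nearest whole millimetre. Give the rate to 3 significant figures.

Incoming column moisture flux per unit ridge length: F = V × PW = 16.2 × 59.4 = 962.28 mm·m/s.
Spread over the 44 km slope with efficiency ε = 0.48: R = ε·F/W = 0.48 × 962.28 / 44000 m = 1.050e-02 mm/s.
R = 1.050e-02 × 3600 = 37.8 mm/hr.
Over 4.5 h: total = 37.8 × 4.5 = 170.1 ≈ 170 mm.

R ≈ 37.8 mm/hr; total ≈ 170 mm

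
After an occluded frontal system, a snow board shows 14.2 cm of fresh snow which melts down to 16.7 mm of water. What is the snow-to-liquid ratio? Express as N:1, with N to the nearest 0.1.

Ratio = snow depth / SWE = 142 mm / 16.7 mm = 8.5, i.e. 8.5:1.

ratio ≈ 8.5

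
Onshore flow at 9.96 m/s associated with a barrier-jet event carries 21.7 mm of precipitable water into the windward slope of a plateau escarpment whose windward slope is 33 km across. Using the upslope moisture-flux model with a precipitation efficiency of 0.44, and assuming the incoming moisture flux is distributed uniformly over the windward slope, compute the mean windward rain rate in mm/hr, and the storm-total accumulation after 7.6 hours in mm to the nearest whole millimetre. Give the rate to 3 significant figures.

R ≈ 10.4 mm/hr; total ≈ 79 mm

Incoming column moisture flux per unit ridge length: F = V × PW = 9.96 × 21.7 = 216.132 mm·m/s.
Spread over the 33 km slope with efficiency ε = 0.44: R = ε·F/W = 0.44 × 216.132 / 33000 m = 2.882e-03 mm/s.
R = 2.882e-03 × 3600 = 10.4 mm/hr.
Over 7.6 h: total = 10.4 × 7.6 = 79.04 ≈ 79 mm.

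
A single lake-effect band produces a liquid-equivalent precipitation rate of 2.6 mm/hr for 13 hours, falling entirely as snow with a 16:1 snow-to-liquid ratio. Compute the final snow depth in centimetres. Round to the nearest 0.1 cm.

snow depth ≈ 54.1 cm

Liquid-equivalent depth = 2.6 × 13 = 33.8 mm.
Snow depth = 33.8 mm × 16 = 540.8 mm = 54.1 cm.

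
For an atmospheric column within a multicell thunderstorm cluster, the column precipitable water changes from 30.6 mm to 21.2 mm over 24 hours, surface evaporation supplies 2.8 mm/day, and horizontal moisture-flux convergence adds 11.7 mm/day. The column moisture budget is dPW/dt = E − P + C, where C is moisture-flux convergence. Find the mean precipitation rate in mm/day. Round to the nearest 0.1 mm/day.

P ≈ 23.9 mm/day

dPW/dt = (21.2 − 30.6) mm / (24/24 day) = -9.400 mm/day.
P = E + C − dPW/dt = 2.8 + (11.7) − (-9.400) = 23.9 mm/day.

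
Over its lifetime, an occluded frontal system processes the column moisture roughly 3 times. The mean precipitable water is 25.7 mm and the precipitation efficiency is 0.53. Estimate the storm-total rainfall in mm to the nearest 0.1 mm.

Each cycle deposits ε × PW = 0.53 × 25.7 = 13.621 mm.
Over 3 cycles: 3 × 13.621 = 40.9 mm.

rainfall ≈ 40.9 mm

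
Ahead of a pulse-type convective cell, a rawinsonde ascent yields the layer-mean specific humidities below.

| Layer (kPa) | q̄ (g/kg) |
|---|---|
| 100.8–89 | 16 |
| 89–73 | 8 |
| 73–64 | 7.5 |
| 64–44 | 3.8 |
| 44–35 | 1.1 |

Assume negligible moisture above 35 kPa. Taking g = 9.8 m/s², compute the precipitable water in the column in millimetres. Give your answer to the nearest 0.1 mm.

PW ≈ 48.0 mm

Precipitable water is the column-integrated vapour mass per unit area: PW = (1/g) Σ q̄ Δp, with q in kg/kg and Δp in Pa (1 kg/m² of water = 1 mm).
Layer 100.8–89 kPa: Δp = 118 hPa = 11800 Pa, q̄ = 0.016 kg/kg → 0.016 × 11800 / 9.8 = 19.27 mm
Layer 89–73 kPa: Δp = 160 hPa = 16000 Pa, q̄ = 0.008 kg/kg → 0.008 × 16000 / 9.8 = 13.06 mm
Layer 73–64 kPa: Δp = 90 hPa = 9000 Pa, q̄ = 0.0075 kg/kg → 0.0075 × 9000 / 9.8 = 6.89 mm
Layer 64–44 kPa: Δp = 200 hPa = 20000 Pa, q̄ = 0.0038 kg/kg → 0.0038 × 20000 / 9.8 = 7.76 mm
Layer 44–35 kPa: Δp = 90 hPa = 9000 Pa, q̄ = 0.0011 kg/kg → 0.0011 × 9000 / 9.8 = 1.01 mm
PW = 19.27 + 13.06 + 6.89 + 7.76 + 1.01 = 47.99 ≈ 48.0 mm.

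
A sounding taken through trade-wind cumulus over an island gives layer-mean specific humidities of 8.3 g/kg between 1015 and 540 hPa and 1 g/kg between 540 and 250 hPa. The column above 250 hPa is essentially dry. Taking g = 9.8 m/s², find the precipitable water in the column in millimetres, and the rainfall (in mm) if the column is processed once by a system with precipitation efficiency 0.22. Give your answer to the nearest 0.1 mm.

Precipitable water is the column-integrated vapour mass per unit area: PW = (1/g) Σ q̄ Δp, with q in kg/kg and Δp in Pa (1 kg/m² of water = 1 mm).
Layer 1015–540 hPa: Δp = 475 hPa = 47500 Pa, q̄ = 0.0083 kg/kg → 0.0083 × 47500 / 9.8 = 40.23 mm
Layer 540–250 hPa: Δp = 290 hPa = 29000 Pa, q̄ = 0.001 kg/kg → 0.001 × 29000 / 9.8 = 2.96 mm
PW = 40.23 + 2.96 = 43.19 ≈ 43.2 mm.
Rainfall = ε × PW = 0.22 × 43.2 = 9.5 mm.

PW ≈ 43.2 mm; rainfall ≈ 9.5 mm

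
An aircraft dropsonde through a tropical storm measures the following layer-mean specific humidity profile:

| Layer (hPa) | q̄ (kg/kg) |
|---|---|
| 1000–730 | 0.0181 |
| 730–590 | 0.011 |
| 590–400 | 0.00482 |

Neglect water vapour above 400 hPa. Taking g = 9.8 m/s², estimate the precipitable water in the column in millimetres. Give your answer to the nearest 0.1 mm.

Precipitable water is the column-integrated vapour mass per unit area: PW = (1/g) Σ q̄ Δp, with q in kg/kg and Δp in Pa (1 kg/m² of water = 1 mm).
Layer 1000–730 hPa: Δp = 270 hPa = 27000 Pa, q̄ = 0.0181 kg/kg → 0.0181 × 27000 / 9.8 = 49.87 mm
Layer 730–590 hPa: Δp = 140 hPa = 14000 Pa, q̄ = 0.011 kg/kg → 0.011 × 14000 / 9.8 = 15.71 mm
Layer 590–400 hPa: Δp = 190 hPa = 19000 Pa, q̄ = 0.00482 kg/kg → 0.00482 × 19000 / 9.8 = 9.34 mm
PW = 49.87 + 15.71 + 9.34 = 74.92 ≈ 74.9 mm.

PW ≈ 74.9 mm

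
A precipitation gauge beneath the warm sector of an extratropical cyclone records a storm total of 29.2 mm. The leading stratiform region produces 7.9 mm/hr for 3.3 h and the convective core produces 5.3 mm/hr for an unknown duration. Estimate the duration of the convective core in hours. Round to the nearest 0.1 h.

Known phases: 7.9 × 3.3 = 26.07 mm.
Remaining depth = 29.2 − 26.07 = 3.13 mm.
Duration = 3.13 / 5.3 = 0.6 h.

duration ≈ 0.6 h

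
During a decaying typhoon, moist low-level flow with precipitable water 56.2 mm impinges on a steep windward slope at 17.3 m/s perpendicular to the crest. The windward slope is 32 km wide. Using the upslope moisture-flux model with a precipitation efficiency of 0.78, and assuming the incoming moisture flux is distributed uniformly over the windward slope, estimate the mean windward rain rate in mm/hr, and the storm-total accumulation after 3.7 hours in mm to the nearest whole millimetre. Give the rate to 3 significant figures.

R ≈ 85.3 mm/hr; total ≈ 316 mm

Incoming column moisture flux per unit ridge length: F = V × PW = 17.3 × 56.2 = 972.26 mm·m/s.
Spread over the 32 km slope with efficiency ε = 0.78: R = ε·F/W = 0.78 × 972.26 / 32000 m = 2.370e-02 mm/s.
R = 2.370e-02 × 3600 = 85.3 mm/hr.
Over 3.7 h: total = 85.3 × 3.7 = 315.61 ≈ 316 mm.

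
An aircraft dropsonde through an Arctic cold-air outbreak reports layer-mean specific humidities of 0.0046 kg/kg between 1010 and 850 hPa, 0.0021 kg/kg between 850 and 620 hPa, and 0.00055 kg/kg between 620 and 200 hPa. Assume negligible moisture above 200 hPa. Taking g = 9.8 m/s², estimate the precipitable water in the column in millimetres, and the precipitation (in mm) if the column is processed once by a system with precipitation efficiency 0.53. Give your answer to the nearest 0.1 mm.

PW ≈ 14.8 mm; precipitation ≈ 7.8 mm

Precipitable water is the column-integrated vapour mass per unit area: PW = (1/g) Σ q̄ Δp, with q in kg/kg and Δp in Pa (1 kg/m² of water = 1 mm).
Layer 1010–850 hPa: Δp = 160 hPa = 16000 Pa, q̄ = 0.0046 kg/kg → 0.0046 × 16000 / 9.8 = 7.51 mm
Layer 850–620 hPa: Δp = 230 hPa = 23000 Pa, q̄ = 0.0021 kg/kg → 0.0021 × 23000 / 9.8 = 4.93 mm
Layer 620–200 hPa: Δp = 420 hPa = 42000 Pa, q̄ = 0.00055 kg/kg → 0.00055 × 42000 / 9.8 = 2.36 mm
PW = 7.51 + 4.93 + 2.36 = 14.80 ≈ 14.8 mm.
Precipitation = ε × PW = 0.53 × 14.8 = 7.8 mm.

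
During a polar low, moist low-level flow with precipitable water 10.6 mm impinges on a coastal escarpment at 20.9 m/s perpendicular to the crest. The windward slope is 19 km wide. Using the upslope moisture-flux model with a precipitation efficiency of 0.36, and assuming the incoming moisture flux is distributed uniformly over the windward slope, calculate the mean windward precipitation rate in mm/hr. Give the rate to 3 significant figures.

R ≈ 15.1 mm/hr

Incoming column moisture flux per unit ridge length: F = V × PW = 20.9 × 10.6 = 221.54 mm·m/s.
Spread over the 19 km slope with efficiency ε = 0.36: R = ε·F/W = 0.36 × 221.54 / 19000 m = 4.198e-03 mm/s.
R = 4.198e-03 × 3600 = 15.1 mm/hr.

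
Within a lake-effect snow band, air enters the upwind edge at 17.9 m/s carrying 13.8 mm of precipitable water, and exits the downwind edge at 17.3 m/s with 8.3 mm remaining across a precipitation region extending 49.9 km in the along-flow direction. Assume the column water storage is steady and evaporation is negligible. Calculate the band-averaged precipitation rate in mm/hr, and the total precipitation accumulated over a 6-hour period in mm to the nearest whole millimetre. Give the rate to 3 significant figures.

Column moisture flux per unit crosswind length is F = V × PW.
Inflow: F_in = 17.9 × 13.8 = 247.02 mm·m/s
Outflow: F_out = 17.3 × 8.3 = 143.59 mm·m/s
Steady-state rate R = (F_in − F_out)/L = (247.02 − 143.59) / 49900 m = 2.073e-03 mm/s.
R = 2.073e-03 × 3600 = 7.46 mm/hr.
Over 6 h: total = 7.46 × 6 = 44.76 ≈ 45 mm.

R ≈ 7.46 mm/hr; total ≈ 45 mm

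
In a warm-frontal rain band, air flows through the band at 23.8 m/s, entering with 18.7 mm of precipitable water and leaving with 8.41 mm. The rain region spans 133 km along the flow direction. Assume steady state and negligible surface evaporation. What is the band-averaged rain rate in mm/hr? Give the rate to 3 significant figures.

Column moisture flux per unit crosswind length is F = V × PW.
Inflow: F_in = 23.8 × 18.7 = 445.06 mm·m/s
Outflow: F_out = 23.8 × 8.41 = 200.158 mm·m/s
Steady-state rate R = (F_in − F_out)/L = (445.06 − 200.158) / 133000 m = 1.841e-03 mm/s.
R = 1.841e-03 × 3600 = 6.63 mm/hr.

R ≈ 6.63 mm/hr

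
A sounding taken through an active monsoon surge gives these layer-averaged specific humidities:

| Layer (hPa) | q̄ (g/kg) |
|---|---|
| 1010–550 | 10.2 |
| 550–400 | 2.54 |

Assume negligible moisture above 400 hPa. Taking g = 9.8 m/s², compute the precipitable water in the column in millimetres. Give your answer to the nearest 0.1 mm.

Precipitable water is the column-integrated vapour mass per unit area: PW = (1/g) Σ q̄ Δp, with q in kg/kg and Δp in Pa (1 kg/m² of water = 1 mm).
Layer 1010–550 hPa: Δp = 460 hPa = 46000 Pa, q̄ = 0.0102 kg/kg → 0.0102 × 46000 / 9.8 = 47.88 mm
Layer 550–400 hPa: Δp = 150 hPa = 15000 Pa, q̄ = 0.00254 kg/kg → 0.00254 × 15000 / 9.8 = 3.89 mm
PW = 47.88 + 3.89 = 51.77 ≈ 51.8 mm.

PW ≈ 51.8 mm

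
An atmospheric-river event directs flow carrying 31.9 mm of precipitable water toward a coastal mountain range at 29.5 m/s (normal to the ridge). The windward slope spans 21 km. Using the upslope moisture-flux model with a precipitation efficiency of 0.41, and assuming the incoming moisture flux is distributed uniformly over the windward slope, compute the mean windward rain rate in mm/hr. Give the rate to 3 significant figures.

Incoming column moisture flux per unit ridge length: F = V × PW = 29.5 × 31.9 = 941.05 mm·m/s.
Spread over the 21 km slope with efficiency ε = 0.41: R = ε·F/W = 0.41 × 941.05 / 21000 m = 1.837e-02 mm/s.
R = 1.837e-02 × 3600 = 66.1 mm/hr.

R ≈ 66.1 mm/hr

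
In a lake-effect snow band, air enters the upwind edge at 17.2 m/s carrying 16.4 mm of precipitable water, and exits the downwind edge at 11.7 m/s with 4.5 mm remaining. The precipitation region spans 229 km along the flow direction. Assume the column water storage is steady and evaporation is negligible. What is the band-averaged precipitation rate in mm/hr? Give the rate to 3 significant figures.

R ≈ 3.61 mm/hr

Column moisture flux per unit crosswind length is F = V × PW.
Inflow: F_in = 17.2 × 16.4 = 282.08 mm·m/s
Outflow: F_out = 11.7 × 4.5 = 52.65 mm·m/s
Steady-state rate R = (F_in − F_out)/L = (282.08 − 52.65) / 229000 m = 1.002e-03 mm/s.
R = 1.002e-03 × 3600 = 3.61 mm/hr.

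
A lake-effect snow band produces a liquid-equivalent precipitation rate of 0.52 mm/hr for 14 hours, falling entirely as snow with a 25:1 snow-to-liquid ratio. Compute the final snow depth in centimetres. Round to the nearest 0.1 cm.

Liquid-equivalent depth = 0.52 × 14 = 7.28 mm.
Snow depth = 7.28 mm × 25 = 182 mm = 18.2 cm.

snow depth ≈ 18.2 cm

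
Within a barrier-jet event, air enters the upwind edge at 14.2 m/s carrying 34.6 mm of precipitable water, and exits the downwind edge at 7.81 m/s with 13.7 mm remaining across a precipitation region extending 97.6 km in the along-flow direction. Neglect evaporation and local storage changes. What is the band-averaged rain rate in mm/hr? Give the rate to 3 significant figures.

Column moisture flux per unit crosswind length is F = V × PW.
Inflow: F_in = 14.2 × 34.6 = 491.32 mm·m/s
Outflow: F_out = 7.81 × 13.7 = 106.997 mm·m/s
Steady-state rate R = (F_in − F_out)/L = (491.32 − 106.997) / 97600 m = 3.938e-03 mm/s.
R = 3.938e-03 × 3600 = 14.2 mm/hr.

R ≈ 14.2 mm/hr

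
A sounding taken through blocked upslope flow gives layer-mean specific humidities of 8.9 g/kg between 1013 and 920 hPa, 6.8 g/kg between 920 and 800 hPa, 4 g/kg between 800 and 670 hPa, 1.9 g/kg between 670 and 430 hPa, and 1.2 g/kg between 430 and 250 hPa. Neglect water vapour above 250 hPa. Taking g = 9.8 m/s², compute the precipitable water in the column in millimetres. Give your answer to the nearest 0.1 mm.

Precipitable water is the column-integrated vapour mass per unit area: PW = (1/g) Σ q̄ Δp, with q in kg/kg and Δp in Pa (1 kg/m² of water = 1 mm).
Layer 1013–920 hPa: Δp = 93 hPa = 9300 Pa, q̄ = 0.0089 kg/kg → 0.0089 × 9300 / 9.8 = 8.45 mm
Layer 920–800 hPa: Δp = 120 hPa = 12000 Pa, q̄ = 0.0068 kg/kg → 0.0068 × 12000 / 9.8 = 8.33 mm
Layer 800–670 hPa: Δp = 130 hPa = 13000 Pa, q̄ = 0.004 kg/kg → 0.004 × 13000 / 9.8 = 5.31 mm
Layer 670–430 hPa: Δp = 240 hPa = 24000 Pa, q̄ = 0.0019 kg/kg → 0.0019 × 24000 / 9.8 = 4.65 mm
Layer 430–250 hPa: Δp = 180 hPa = 18000 Pa, q̄ = 0.0012 kg/kg → 0.0012 × 18000 / 9.8 = 2.20 mm
PW = 8.45 + 8.33 + 5.31 + 4.65 + 2.20 = 28.94 ≈ 28.9 mm.

PW ≈ 28.9 mm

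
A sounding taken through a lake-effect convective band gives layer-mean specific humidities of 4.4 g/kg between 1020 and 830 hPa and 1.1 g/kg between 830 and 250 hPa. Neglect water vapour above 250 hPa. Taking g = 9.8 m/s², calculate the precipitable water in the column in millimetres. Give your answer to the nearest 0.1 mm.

PW ≈ 15.0 mm

Precipitable water is the column-integrated vapour mass per unit area: PW = (1/g) Σ q̄ Δp, with q in kg/kg and Δp in Pa (1 kg/m² of water = 1 mm).
Layer 1020–830 hPa: Δp = 190 hPa = 19000 Pa, q̄ = 0.0044 kg/kg → 0.0044 × 19000 / 9.8 = 8.53 mm
Layer 830–250 hPa: Δp = 580 hPa = 58000 Pa, q̄ = 0.0011 kg/kg → 0.0011 × 58000 / 9.8 = 6.51 mm
PW = 8.53 + 6.51 = 15.04 ≈ 15.0 mm.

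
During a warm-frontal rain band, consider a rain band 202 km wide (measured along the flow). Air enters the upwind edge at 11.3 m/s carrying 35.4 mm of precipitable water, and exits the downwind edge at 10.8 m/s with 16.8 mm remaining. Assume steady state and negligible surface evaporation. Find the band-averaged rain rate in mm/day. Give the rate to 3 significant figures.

Column moisture flux per unit crosswind length is F = V × PW.
Inflow: F_in = 11.3 × 35.4 = 400.02 mm·m/s
Outflow: F_out = 10.8 × 16.8 = 181.44 mm·m/s
Steady-state rate R = (F_in − F_out)/L = (400.02 − 181.44) / 202000 m = 1.082e-03 mm/s.
R = 1.082e-03 × 3600 × 24 = 93.5 mm/day.

R ≈ 93.5 mm/day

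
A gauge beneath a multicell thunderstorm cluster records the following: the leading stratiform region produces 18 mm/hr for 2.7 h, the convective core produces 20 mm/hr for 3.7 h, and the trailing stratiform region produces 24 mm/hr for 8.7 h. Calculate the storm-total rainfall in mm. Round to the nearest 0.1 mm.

Total = Σ Rᵢ Δtᵢ = 18 × 2.7 + 20 × 3.7 + 24 × 8.7
      = 48.6 + 74 + 208.8 = 331.4 mm.

total ≈ 331.4 mm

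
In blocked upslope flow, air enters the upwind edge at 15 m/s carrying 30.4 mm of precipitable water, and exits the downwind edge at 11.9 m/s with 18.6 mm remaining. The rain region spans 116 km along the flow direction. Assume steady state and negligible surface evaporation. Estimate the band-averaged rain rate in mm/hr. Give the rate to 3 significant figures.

R ≈ 7.28 mm/hr

Column moisture flux per unit crosswind length is F = V × PW.
Inflow: F_in = 15 × 30.4 = 456 mm·m/s
Outflow: F_out = 11.9 × 18.6 = 221.34 mm·m/s
Steady-state rate R = (F_in − F_out)/L = (456 − 221.34) / 116000 m = 2.023e-03 mm/s.
R = 2.023e-03 × 3600 = 7.28 mm/hr.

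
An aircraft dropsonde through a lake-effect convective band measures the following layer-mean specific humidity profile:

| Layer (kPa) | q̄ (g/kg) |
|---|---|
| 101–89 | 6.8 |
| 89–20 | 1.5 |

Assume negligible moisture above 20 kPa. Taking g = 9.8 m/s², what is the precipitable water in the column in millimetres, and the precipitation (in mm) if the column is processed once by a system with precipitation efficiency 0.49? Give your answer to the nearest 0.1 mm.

Precipitable water is the column-integrated vapour mass per unit area: PW = (1/g) Σ q̄ Δp, with q in kg/kg and Δp in Pa (1 kg/m² of water = 1 mm).
Layer 101–89 kPa: Δp = 120 hPa = 12000 Pa, q̄ = 0.0068 kg/kg → 0.0068 × 12000 / 9.8 = 8.33 mm
Layer 89–20 kPa: Δp = 690 hPa = 69000 Pa, q̄ = 0.0015 kg/kg → 0.0015 × 69000 / 9.8 = 10.56 mm
PW = 8.33 + 10.56 = 18.89 ≈ 18.9 mm.
Precipitation = ε × PW = 0.49 × 18.9 = 9.3 mm.

PW ≈ 18.9 mm; precipitation ≈ 9.3 mm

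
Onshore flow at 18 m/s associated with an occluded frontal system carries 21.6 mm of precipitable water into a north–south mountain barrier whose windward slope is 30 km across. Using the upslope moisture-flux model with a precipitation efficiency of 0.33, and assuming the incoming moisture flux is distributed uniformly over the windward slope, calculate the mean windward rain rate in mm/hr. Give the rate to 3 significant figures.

R ≈ 15.4 mm/hr

Incoming column moisture flux per unit ridge length: F = V × PW = 18 × 21.6 = 388.8 mm·m/s.
Spread over the 30 km slope with efficiency ε = 0.33: R = ε·F/W = 0.33 × 388.8 / 30000 m = 4.277e-03 mm/s.
R = 4.277e-03 × 3600 = 15.4 mm/hr.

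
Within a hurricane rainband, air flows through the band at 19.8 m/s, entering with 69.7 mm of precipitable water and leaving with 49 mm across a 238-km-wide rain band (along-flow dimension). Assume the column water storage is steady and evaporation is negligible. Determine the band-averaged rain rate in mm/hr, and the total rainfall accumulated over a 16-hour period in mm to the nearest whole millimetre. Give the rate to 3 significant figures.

Column moisture flux per unit crosswind length is F = V × PW.
Inflow: F_in = 19.8 × 69.7 = 1380.06 mm·m/s
Outflow: F_out = 19.8 × 49 = 970.2 mm·m/s
Steady-state rate R = (F_in − F_out)/L = (1380.06 − 970.2) / 238000 m = 1.722e-03 mm/s.
R = 1.722e-03 × 3600 = 6.20 mm/hr.
Over 16 h: total = 6.20 × 16 = 99.2 ≈ 99 mm.

R ≈ 6.20 mm/hr; total ≈ 99 mm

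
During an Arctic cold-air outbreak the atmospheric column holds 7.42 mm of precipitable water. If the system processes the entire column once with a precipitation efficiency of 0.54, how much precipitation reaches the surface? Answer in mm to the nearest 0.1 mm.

precipitation ≈ 4.0 mm

Precipitation = ε × PW = 0.54 × 7.42 = 4.0 mm.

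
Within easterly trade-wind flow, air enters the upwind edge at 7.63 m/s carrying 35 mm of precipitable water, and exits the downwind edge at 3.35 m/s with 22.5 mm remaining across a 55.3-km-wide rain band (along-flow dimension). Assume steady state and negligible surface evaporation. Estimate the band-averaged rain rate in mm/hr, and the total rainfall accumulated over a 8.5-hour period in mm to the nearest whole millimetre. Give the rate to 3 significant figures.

R ≈ 12.5 mm/hr; total ≈ 106 mm

Column moisture flux per unit crosswind length is F = V × PW.
Inflow: F_in = 7.63 × 35 = 267.05 mm·m/s
Outflow: F_out = 3.35 × 22.5 = 75.375 mm·m/s
Steady-state rate R = (F_in − F_out)/L = (267.05 − 75.375) / 55300 m = 3.466e-03 mm/s.
R = 3.466e-03 × 3600 = 12.5 mm/hr.
Over 8.5 h: total = 12.5 × 8.5 = 106.25 ≈ 106 mm.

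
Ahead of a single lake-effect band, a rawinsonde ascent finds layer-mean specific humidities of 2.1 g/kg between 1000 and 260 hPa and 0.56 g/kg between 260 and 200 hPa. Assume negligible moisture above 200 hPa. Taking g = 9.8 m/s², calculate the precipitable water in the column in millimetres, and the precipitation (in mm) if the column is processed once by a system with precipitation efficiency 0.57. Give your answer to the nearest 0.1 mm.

Precipitable water is the column-integrated vapour mass per unit area: PW = (1/g) Σ q̄ Δp, with q in kg/kg and Δp in Pa (1 kg/m² of water = 1 mm).
Layer 1000–260 hPa: Δp = 740 hPa = 74000 Pa, q̄ = 0.0021 kg/kg → 0.0021 × 74000 / 9.8 = 15.86 mm
Layer 260–200 hPa: Δp = 60 hPa = 6000 Pa, q̄ = 0.00056 kg/kg → 0.00056 × 6000 / 9.8 = 0.34 mm
PW = 15.86 + 0.34 = 16.20 ≈ 16.2 mm.
Precipitation = ε × PW = 0.57 × 16.2 = 9.2 mm.

PW ≈ 16.2 mm; precipitation ≈ 9.2 mm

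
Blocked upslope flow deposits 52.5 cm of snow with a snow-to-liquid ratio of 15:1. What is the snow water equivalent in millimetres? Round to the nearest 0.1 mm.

SWE = snow depth / ratio = 52.5 cm / 15 = 3.500 cm = 35.0 mm.

SWE ≈ 35.0 mm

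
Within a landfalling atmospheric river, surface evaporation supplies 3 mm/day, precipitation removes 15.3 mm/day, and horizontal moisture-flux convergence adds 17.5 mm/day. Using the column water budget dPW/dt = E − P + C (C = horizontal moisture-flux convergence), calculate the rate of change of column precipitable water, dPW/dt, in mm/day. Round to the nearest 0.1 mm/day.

dPW/dt ≈ 5.2 mm/day

dPW/dt = E − P + C = 3 − 15.3 + (17.5) = 5.2 mm/day.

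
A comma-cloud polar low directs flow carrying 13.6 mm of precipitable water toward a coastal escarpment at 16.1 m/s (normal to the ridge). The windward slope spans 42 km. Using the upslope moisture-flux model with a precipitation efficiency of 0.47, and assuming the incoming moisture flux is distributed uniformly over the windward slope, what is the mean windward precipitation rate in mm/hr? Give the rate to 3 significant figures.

Incoming column moisture flux per unit ridge length: F = V × PW = 16.1 × 13.6 = 218.96 mm·m/s.
Spread over the 42 km slope with efficiency ε = 0.47: R = ε·F/W = 0.47 × 218.96 / 42000 m = 2.450e-03 mm/s.
R = 2.450e-03 × 3600 = 8.82 mm/hr.

R ≈ 8.82 mm/hr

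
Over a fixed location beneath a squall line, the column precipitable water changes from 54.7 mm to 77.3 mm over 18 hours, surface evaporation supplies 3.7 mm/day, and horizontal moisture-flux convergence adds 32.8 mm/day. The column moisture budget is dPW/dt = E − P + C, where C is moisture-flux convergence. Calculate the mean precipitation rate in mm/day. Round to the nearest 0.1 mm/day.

dPW/dt = (77.3 − 54.7) mm / (18/24 day) = +30.133 mm/day.
P = E + C − dPW/dt = 3.7 + (32.8) − (+30.133) = 6.4 mm/day.

P ≈ 6.4 mm/day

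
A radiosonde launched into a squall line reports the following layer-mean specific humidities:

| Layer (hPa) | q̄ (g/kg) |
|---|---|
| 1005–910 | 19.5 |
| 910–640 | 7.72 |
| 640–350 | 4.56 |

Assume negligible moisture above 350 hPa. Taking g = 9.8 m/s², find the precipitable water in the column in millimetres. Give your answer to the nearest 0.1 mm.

Precipitable water is the column-integrated vapour mass per unit area: PW = (1/g) Σ q̄ Δp, with q in kg/kg and Δp in Pa (1 kg/m² of water = 1 mm).
Layer 1005–910 hPa: Δp = 95 hPa = 9500 Pa, q̄ = 0.0195 kg/kg → 0.0195 × 9500 / 9.8 = 18.90 mm
Layer 910–640 hPa: Δp = 270 hPa = 27000 Pa, q̄ = 0.00772 kg/kg → 0.00772 × 27000 / 9.8 = 21.27 mm
Layer 640–350 hPa: Δp = 290 hPa = 29000 Pa, q̄ = 0.00456 kg/kg → 0.00456 × 29000 / 9.8 = 13.49 mm
PW = 18.90 + 21.27 + 13.49 = 53.66 ≈ 53.7 mm.

PW ≈ 53.7 mm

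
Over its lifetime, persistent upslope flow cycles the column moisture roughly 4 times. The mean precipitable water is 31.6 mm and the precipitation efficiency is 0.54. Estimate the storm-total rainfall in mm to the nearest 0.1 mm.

Each cycle deposits ε × PW = 0.54 × 31.6 = 17.064 mm.
Over 4 cycles: 4 × 17.064 = 68.3 mm.

rainfall ≈ 68.3 mm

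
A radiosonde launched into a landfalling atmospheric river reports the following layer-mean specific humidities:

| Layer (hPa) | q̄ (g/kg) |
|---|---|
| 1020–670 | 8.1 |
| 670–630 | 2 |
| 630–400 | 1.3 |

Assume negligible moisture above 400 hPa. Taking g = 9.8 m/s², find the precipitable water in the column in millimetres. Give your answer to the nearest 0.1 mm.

Precipitable water is the column-integrated vapour mass per unit area: PW = (1/g) Σ q̄ Δp, with q in kg/kg and Δp in Pa (1 kg/m² of water = 1 mm).
Layer 1020–670 hPa: Δp = 350 hPa = 35000 Pa, q̄ = 0.0081 kg/kg → 0.0081 × 35000 / 9.8 = 28.93 mm
Layer 670–630 hPa: Δp = 40 hPa = 4000 Pa, q̄ = 0.002 kg/kg → 0.002 × 4000 / 9.8 = 0.82 mm
Layer 630–400 hPa: Δp = 230 hPa = 23000 Pa, q̄ = 0.0013 kg/kg → 0.0013 × 23000 / 9.8 = 3.05 mm
PW = 28.93 + 0.82 + 3.05 = 32.80 ≈ 32.8 mm.

PW ≈ 32.8 mm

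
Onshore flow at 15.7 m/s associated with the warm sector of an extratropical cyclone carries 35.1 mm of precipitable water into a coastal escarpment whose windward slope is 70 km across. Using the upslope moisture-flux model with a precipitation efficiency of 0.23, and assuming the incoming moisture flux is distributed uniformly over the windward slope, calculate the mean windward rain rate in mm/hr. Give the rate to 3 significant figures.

R ≈ 6.52 mm/hr

Incoming column moisture flux per unit ridge length: F = V × PW = 15.7 × 35.1 = 551.07 mm·m/s.
Spread over the 70 km slope with efficiency ε = 0.23: R = ε·F/W = 0.23 × 551.07 / 70000 m = 1.811e-03 mm/s.
R = 1.811e-03 × 3600 = 6.52 mm/hr.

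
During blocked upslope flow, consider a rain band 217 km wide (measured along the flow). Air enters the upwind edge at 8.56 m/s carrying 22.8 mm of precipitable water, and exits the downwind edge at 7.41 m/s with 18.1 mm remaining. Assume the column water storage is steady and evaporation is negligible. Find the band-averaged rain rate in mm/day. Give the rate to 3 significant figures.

Column moisture flux per unit crosswind length is F = V × PW.
Inflow: F_in = 8.56 × 22.8 = 195.168 mm·m/s
Outflow: F_out = 7.41 × 18.1 = 134.121 mm·m/s
Steady-state rate R = (F_in − F_out)/L = (195.168 − 134.121) / 217000 m = 2.813e-04 mm/s.
R = 2.813e-04 × 3600 × 24 = 24.3 mm/day.

R ≈ 24.3 mm/day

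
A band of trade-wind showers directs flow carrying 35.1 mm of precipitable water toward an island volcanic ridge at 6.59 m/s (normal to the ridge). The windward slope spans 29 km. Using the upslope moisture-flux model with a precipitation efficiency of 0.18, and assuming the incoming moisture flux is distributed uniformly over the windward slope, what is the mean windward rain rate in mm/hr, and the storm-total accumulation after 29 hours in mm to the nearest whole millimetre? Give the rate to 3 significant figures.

R ≈ 5.17 mm/hr; total ≈ 150 mm

Incoming column moisture flux per unit ridge length: F = V × PW = 6.59 × 35.1 = 231.309 mm·m/s.
Spread over the 29 km slope with efficiency ε = 0.18: R = ε·F/W = 0.18 × 231.309 / 29000 m = 1.436e-03 mm/s.
R = 1.436e-03 × 3600 = 5.17 mm/hr.
Over 29 h: total = 5.17 × 29 = 149.93 ≈ 150 mm.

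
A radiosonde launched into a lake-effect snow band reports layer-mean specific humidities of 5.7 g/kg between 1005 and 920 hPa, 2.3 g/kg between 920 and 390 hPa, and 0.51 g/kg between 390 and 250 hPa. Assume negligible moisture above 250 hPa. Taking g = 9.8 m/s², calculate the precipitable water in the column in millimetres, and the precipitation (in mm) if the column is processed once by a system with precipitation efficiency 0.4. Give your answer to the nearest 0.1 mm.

PW ≈ 18.1 mm; precipitation ≈ 7.2 mm

Precipitable water is the column-integrated vapour mass per unit area: PW = (1/g) Σ q̄ Δp, with q in kg/kg and Δp in Pa (1 kg/m² of water = 1 mm).
Layer 1005–920 hPa: Δp = 85 hPa = 8500 Pa, q̄ = 0.0057 kg/kg → 0.0057 × 8500 / 9.8 = 4.94 mm
Layer 920–390 hPa: Δp = 530 hPa = 53000 Pa, q̄ = 0.0023 kg/kg → 0.0023 × 53000 / 9.8 = 12.44 mm
Layer 390–250 hPa: Δp = 140 hPa = 14000 Pa, q̄ = 0.00051 kg/kg → 0.00051 × 14000 / 9.8 = 0.73 mm
PW = 4.94 + 12.44 + 0.73 = 18.11 ≈ 18.1 mm.
Precipitation = ε × PW = 0.4 × 18.1 = 7.2 mm.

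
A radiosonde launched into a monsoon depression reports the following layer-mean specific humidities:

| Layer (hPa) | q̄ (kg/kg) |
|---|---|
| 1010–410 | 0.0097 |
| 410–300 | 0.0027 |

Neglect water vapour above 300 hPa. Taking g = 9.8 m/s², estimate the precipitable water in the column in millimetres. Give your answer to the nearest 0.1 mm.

Precipitable water is the column-integrated vapour mass per unit area: PW = (1/g) Σ q̄ Δp, with q in kg/kg and Δp in Pa (1 kg/m² of water = 1 mm).
Layer 1010–410 hPa: Δp = 600 hPa = 60000 Pa, q̄ = 0.0097 kg/kg → 0.0097 × 60000 / 9.8 = 59.39 mm
Layer 410–300 hPa: Δp = 110 hPa = 11000 Pa, q̄ = 0.0027 kg/kg → 0.0027 × 11000 / 9.8 = 3.03 mm
PW = 59.39 + 3.03 = 62.42 ≈ 62.4 mm.

PW ≈ 62.4 mm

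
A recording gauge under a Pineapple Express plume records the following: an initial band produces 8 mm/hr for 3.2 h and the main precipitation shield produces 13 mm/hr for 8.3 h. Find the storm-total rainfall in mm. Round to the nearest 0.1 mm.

Total = Σ Rᵢ Δtᵢ = 8 × 3.2 + 13 × 8.3
      = 25.6 + 107.9 = 133.5 mm.

total ≈ 133.5 mm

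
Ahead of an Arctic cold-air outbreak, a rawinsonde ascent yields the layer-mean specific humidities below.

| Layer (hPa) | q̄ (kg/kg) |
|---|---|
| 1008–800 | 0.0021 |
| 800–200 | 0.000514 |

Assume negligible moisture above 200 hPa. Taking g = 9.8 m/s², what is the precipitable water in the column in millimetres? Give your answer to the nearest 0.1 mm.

Precipitable water is the column-integrated vapour mass per unit area: PW = (1/g) Σ q̄ Δp, with q in kg/kg and Δp in Pa (1 kg/m² of water = 1 mm).
Layer 1008–800 hPa: Δp = 208 hPa = 20800 Pa, q̄ = 0.0021 kg/kg → 0.0021 × 20800 / 9.8 = 4.46 mm
Layer 800–200 hPa: Δp = 600 hPa = 60000 Pa, q̄ = 0.000514 kg/kg → 0.000514 × 60000 / 9.8 = 3.15 mm
PW = 4.46 + 3.15 = 7.61 ≈ 7.6 mm.

PW ≈ 7.6 mm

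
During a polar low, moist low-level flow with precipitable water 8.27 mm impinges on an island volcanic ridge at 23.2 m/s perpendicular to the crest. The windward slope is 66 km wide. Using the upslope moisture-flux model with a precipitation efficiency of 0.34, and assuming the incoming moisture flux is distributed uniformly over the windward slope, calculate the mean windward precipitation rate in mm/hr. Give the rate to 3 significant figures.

R ≈ 3.56 mm/hr

Incoming column moisture flux per unit ridge length: F = V × PW = 23.2 × 8.27 = 191.864 mm·m/s.
Spread over the 66 km slope with efficiency ε = 0.34: R = ε·F/W = 0.34 × 191.864 / 66000 m = 9.884e-04 mm/s.
R = 9.884e-04 × 3600 = 3.56 mm/hr.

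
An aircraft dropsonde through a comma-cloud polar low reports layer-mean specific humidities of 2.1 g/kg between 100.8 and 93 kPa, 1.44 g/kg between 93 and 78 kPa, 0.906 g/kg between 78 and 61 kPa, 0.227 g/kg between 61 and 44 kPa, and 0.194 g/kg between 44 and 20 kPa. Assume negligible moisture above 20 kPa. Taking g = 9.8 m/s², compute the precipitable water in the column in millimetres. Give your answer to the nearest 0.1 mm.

PW ≈ 6.3 mm

Precipitable water is the column-integrated vapour mass per unit area: PW = (1/g) Σ q̄ Δp, with q in kg/kg and Δp in Pa (1 kg/m² of water = 1 mm).
Layer 100.8–93 kPa: Δp = 78 hPa = 7800 Pa, q̄ = 0.0021 kg/kg → 0.0021 × 7800 / 9.8 = 1.67 mm
Layer 93–78 kPa: Δp = 150 hPa = 15000 Pa, q̄ = 0.00144 kg/kg → 0.00144 × 15000 / 9.8 = 2.20 mm
Layer 78–61 kPa: Δp = 170 hPa = 17000 Pa, q̄ = 0.000906 kg/kg → 0.000906 × 17000 / 9.8 = 1.57 mm
Layer 61–44 kPa: Δp = 170 hPa = 17000 Pa, q̄ = 0.000227 kg/kg → 0.000227 × 17000 / 9.8 = 0.39 mm
Layer 44–20 kPa: Δp = 240 hPa = 24000 Pa, q̄ = 0.000194 kg/kg → 0.000194 × 24000 / 9.8 = 0.48 mm
PW = 1.67 + 2.20 + 1.57 + 0.39 + 0.48 = 6.31 ≈ 6.3 mm.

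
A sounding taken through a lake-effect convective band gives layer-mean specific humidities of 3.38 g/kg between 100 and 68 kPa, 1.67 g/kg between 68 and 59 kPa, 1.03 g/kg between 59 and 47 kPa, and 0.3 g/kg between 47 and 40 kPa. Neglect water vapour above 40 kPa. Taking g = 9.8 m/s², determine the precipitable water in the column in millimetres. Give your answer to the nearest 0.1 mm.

PW ≈ 14.0 mm

Precipitable water is the column-integrated vapour mass per unit area: PW = (1/g) Σ q̄ Δp, with q in kg/kg and Δp in Pa (1 kg/m² of water = 1 mm).
Layer 100–68 kPa: Δp = 320 hPa = 32000 Pa, q̄ = 0.00338 kg/kg → 0.00338 × 32000 / 9.8 = 11.04 mm
Layer 68–59 kPa: Δp = 90 hPa = 9000 Pa, q̄ = 0.00167 kg/kg → 0.00167 × 9000 / 9.8 = 1.53 mm
Layer 59–47 kPa: Δp = 120 hPa = 12000 Pa, q̄ = 0.00103 kg/kg → 0.00103 × 12000 / 9.8 = 1.26 mm
Layer 47–40 kPa: Δp = 70 hPa = 7000 Pa, q̄ = 0.0003 kg/kg → 0.0003 × 7000 / 9.8 = 0.21 mm
PW = 11.04 + 1.53 + 1.26 + 0.21 = 14.04 ≈ 14.0 mm.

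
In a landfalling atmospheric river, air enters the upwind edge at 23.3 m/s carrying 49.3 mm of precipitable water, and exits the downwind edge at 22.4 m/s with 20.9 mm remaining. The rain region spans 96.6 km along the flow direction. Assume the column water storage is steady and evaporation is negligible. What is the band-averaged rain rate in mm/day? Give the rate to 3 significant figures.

R ≈ 609 mm/day

Column moisture flux per unit crosswind length is F = V × PW.
Inflow: F_in = 23.3 × 49.3 = 1148.69 mm·m/s
Outflow: F_out = 22.4 × 20.9 = 468.16 mm·m/s
Steady-state rate R = (F_in − F_out)/L = (1148.69 − 468.16) / 96600 m = 7.045e-03 mm/s.
R = 7.045e-03 × 3600 × 24 = 609 mm/day.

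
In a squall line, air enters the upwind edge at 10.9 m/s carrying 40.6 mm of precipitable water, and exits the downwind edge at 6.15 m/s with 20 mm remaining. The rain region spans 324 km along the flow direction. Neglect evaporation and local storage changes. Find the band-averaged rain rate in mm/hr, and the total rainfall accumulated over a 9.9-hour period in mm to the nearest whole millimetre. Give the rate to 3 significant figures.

R ≈ 3.55 mm/hr; total ≈ 35 mm

Column moisture flux per unit crosswind length is F = V × PW.
Inflow: F_in = 10.9 × 40.6 = 442.54 mm·m/s
Outflow: F_out = 6.15 × 20 = 123 mm·m/s
Steady-state rate R = (F_in − F_out)/L = (442.54 − 123) / 324000 m = 9.862e-04 mm/s.
R = 9.862e-04 × 3600 = 3.55 mm/hr.
Over 9.9 h: total = 3.55 × 9.9 = 35.145 ≈ 35 mm.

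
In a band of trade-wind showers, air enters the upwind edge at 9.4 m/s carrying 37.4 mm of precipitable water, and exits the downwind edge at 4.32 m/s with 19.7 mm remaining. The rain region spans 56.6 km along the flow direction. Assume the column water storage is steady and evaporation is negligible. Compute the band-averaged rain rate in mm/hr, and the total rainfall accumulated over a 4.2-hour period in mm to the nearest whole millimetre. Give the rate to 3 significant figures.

Column moisture flux per unit crosswind length is F = V × PW.
Inflow: F_in = 9.4 × 37.4 = 351.56 mm·m/s
Outflow: F_out = 4.32 × 19.7 = 85.104 mm·m/s
Steady-state rate R = (F_in − F_out)/L = (351.56 − 85.104) / 56600 m = 4.708e-03 mm/s.
R = 4.708e-03 × 3600 = 16.9 mm/hr.
Over 4.2 h: total = 16.9 × 4.2 = 70.98 ≈ 71 mm.

R ≈ 16.9 mm/hr; total ≈ 71 mm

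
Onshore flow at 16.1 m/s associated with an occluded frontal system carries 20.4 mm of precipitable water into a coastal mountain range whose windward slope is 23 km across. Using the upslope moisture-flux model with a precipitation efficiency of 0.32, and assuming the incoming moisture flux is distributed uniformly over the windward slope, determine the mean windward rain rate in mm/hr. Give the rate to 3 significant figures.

Incoming column moisture flux per unit ridge length: F = V × PW = 16.1 × 20.4 = 328.44 mm·m/s.
Spread over the 23 km slope with efficiency ε = 0.32: R = ε·F/W = 0.32 × 328.44 / 23000 m = 4.570e-03 mm/s.
R = 4.570e-03 × 3600 = 16.5 mm/hr.

R ≈ 16.5 mm/hr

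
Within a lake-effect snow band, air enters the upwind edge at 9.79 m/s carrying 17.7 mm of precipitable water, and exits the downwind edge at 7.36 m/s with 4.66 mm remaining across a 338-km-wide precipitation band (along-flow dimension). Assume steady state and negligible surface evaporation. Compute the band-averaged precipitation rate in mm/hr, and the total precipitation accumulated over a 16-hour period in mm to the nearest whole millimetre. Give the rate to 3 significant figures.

Column moisture flux per unit crosswind length is F = V × PW.
Inflow: F_in = 9.79 × 17.7 = 173.283 mm·m/s
Outflow: F_out = 7.36 × 4.66 = 34.2976 mm·m/s
Steady-state rate R = (F_in − F_out)/L = (173.283 − 34.2976) / 338000 m = 4.112e-04 mm/s.
R = 4.112e-04 × 3600 = 1.48 mm/hr.
Over 16 h: total = 1.48 × 16 = 23.68 ≈ 24 mm.

R ≈ 1.48 mm/hr; total ≈ 24 mm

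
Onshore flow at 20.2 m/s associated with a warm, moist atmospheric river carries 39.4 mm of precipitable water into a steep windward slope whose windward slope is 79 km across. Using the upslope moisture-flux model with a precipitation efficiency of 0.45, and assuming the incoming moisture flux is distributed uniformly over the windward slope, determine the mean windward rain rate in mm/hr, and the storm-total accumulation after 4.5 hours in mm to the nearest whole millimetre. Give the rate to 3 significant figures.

Incoming column moisture flux per unit ridge length: F = V × PW = 20.2 × 39.4 = 795.88 mm·m/s.
Spread over the 79 km slope with efficiency ε = 0.45: R = ε·F/W = 0.45 × 795.88 / 79000 m = 4.533e-03 mm/s.
R = 4.533e-03 × 3600 = 16.3 mm/hr.
Over 4.5 h: total = 16.3 × 4.5 = 73.35 ≈ 73 mm.

R ≈ 16.3 mm/hr; total ≈ 73 mm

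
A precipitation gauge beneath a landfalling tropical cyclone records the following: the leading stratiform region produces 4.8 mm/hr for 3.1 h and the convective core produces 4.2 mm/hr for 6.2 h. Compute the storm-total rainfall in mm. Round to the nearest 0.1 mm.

Total = Σ Rᵢ Δtᵢ = 4.8 × 3.1 + 4.2 × 6.2
      = 14.88 + 26.04 = 40.9 mm.

total ≈ 40.9 mm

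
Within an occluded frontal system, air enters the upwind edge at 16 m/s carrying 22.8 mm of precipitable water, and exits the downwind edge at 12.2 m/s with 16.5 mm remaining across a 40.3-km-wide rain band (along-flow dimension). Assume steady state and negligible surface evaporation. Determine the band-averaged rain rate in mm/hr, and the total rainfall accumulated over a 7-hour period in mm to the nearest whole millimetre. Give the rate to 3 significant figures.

R ≈ 14.6 mm/hr; total ≈ 102 mm

Column moisture flux per unit crosswind length is F = V × PW.
Inflow: F_in = 16 × 22.8 = 364.8 mm·m/s
Outflow: F_out = 12.2 × 16.5 = 201.3 mm·m/s
Steady-state rate R = (F_in − F_out)/L = (364.8 − 201.3) / 40300 m = 4.057e-03 mm/s.
R = 4.057e-03 × 3600 = 14.6 mm/hr.
Over 7 h: total = 14.6 × 7 = 102.2 ≈ 102 mm.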